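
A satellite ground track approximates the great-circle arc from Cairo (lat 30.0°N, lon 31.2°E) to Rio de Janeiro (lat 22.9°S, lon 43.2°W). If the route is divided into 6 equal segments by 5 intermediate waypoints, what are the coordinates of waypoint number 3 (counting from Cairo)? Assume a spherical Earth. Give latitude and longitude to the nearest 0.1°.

≈ lat 4.5°N, lon 7.3°W

From cos δ = sin φ₁ sin φ₂ + cos φ₁ cos φ₂ cos Δλ, the central angle is δ ≈ 1.551 rad (88.9°).
Interpolate at f = 3/6 with slerp weights a = sin((1−f)δ)/sin δ ≈ 0.700, b = sin(fδ)/sin δ ≈ 0.700.
p = a·p₁ + b·p₂ ≈ (0.989, -0.127, 0.078); φ = arcsin(p_z) ≈ 4.45°, λ = atan2(p_y, p_x) ≈ -7.34°.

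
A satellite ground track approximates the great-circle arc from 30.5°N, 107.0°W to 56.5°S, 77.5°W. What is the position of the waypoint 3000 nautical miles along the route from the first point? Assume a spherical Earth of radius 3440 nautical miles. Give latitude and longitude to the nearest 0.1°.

≈ 18.0°S, 94.4°W

Convert each endpoint to a unit vector on the sphere (x = cos φ cos λ, y = cos φ sin λ, z = sin φ).
The central angle between the endpoints is δ = arccos(p₁·p₂) ≈ 1.580 rad (90.5°). The total great-circle distance is δ·R ≈ 1.580 × 3440 ≈ 5436 nmi, so the target fraction is f = 3000/5436 ≈ 0.552.
Interpolate at f ≈ 0.552 with slerp weights a = sin((1−f)δ)/sin δ ≈ 0.650, b = sin(fδ)/sin δ ≈ 0.766.
p = a·p₁ + b·p₂ ≈ (-0.072, -0.948, -0.308); φ = arcsin(p_z) ≈ -17.96°, λ = atan2(p_y, p_x) ≈ -94.36°.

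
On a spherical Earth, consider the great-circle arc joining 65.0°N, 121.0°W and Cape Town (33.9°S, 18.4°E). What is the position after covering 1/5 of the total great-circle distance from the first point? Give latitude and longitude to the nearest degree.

≈ 65°N, 51°W

Write both endpoints as unit vectors p₁, p₂ with components (cos φ cos λ, cos φ sin λ, sin φ).
The central angle between the endpoints is δ = arccos(p₁·p₂) ≈ 2.453 rad (140.5°).
Interpolate at f = 1/5 with slerp weights a = sin((1−f)δ)/sin δ ≈ 1.454, b = sin(fδ)/sin δ ≈ 0.741.
p = a·p₁ + b·p₂ ≈ (0.267, -0.333, 0.904); φ = arcsin(p_z) ≈ 64.75°, λ = atan2(p_y, p_x) ≈ -51.24°.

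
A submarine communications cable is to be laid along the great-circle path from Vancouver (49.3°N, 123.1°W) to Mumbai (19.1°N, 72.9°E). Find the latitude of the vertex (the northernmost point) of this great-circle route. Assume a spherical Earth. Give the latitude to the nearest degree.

≈ 80°N

The great circle lies in the plane with unit normal n̂ = (p₁ × p₂)/|p₁ × p₂|.
Here n̂_z ≈ -0.181; the vertex latitude is φ_max = arccos|n̂_z| ≈ 79.6°.
Check via Clairaut: cos φ_max = |cos φ₁| · sin C = cos(49.3°)·sin(16.1°) ≈ 0.181, again giving ≈ 79.6°.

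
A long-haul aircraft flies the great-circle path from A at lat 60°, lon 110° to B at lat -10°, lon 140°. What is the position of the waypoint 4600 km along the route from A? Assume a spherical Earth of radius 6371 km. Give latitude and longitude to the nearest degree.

≈ lat 21°, lon 131°

Convert each endpoint to a unit vector on the sphere (x = cos φ cos λ, y = cos φ sin λ, z = sin φ).
The central angle between the endpoints is δ = arccos(p₁·p₂) ≈ 1.291 rad (74.0°). The total great-circle distance is δ·R ≈ 1.291 × 6371 ≈ 8226 km, so the target fraction is f = 4600/8226 ≈ 0.559.
Interpolate at f ≈ 0.559 with slerp weights a = sin((1−f)δ)/sin δ ≈ 0.561, b = sin(fδ)/sin δ ≈ 0.688.
p = a·p₁ + b·p₂ ≈ (-0.615, 0.699, 0.366); φ = arcsin(p_z) ≈ 21.48°, λ = atan2(p_y, p_x) ≈ 131.34°.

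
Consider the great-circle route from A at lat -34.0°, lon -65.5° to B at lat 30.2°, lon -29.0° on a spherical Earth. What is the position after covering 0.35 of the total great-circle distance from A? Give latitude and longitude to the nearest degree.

≈ lat -12°, lon -52°

Convert each endpoint to a unit vector on the sphere (x = cos φ cos λ, y = cos φ sin λ, z = sin φ).
The central angle between the endpoints is δ = arccos(p₁·p₂) ≈ 1.272 rad (72.9°).
Interpolate at f = 0.35 with slerp weights a = sin((1−f)δ)/sin δ ≈ 0.770, b = sin(fδ)/sin δ ≈ 0.451.
p = a·p₁ + b·p₂ ≈ (0.605, -0.770, -0.204); φ = arcsin(p_z) ≈ -11.76°, λ = atan2(p_y, p_x) ≈ -51.81°.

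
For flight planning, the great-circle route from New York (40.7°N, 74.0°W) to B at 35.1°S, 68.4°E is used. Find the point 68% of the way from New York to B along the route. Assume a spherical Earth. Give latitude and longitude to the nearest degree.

≈ 9°S, 24°E

From cos δ = sin φ₁ sin φ₂ + cos φ₁ cos φ₂ cos Δλ, the central angle is δ ≈ 2.619 rad (150.0°).
Interpolate at f = 0.68 with slerp weights a = sin((1−f)δ)/sin δ ≈ 1.488, b = sin(fδ)/sin δ ≈ 1.959.
p = a·p₁ + b·p₂ ≈ (0.901, 0.405, -0.156); φ = arcsin(p_z) ≈ -8.95°, λ = atan2(p_y, p_x) ≈ 24.21°.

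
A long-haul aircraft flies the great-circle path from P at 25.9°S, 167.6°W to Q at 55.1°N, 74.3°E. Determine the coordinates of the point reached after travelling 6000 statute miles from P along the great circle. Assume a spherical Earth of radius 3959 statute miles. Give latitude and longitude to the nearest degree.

≈ 42°N, 134°E

From cos δ = sin φ₁ sin φ₂ + cos φ₁ cos φ₂ cos Δλ, the central angle is δ ≈ 2.215 rad (126.9°). The total great-circle distance is δ·R ≈ 2.215 × 3959 ≈ 8770 mi, so the target fraction is f = 6000/8770 ≈ 0.684.
Interpolate at f ≈ 0.684 with slerp weights a = sin((1−f)δ)/sin δ ≈ 0.805, b = sin(fδ)/sin δ ≈ 1.249.
p = a·p₁ + b·p₂ ≈ (-0.514, 0.532, 0.672); φ = arcsin(p_z) ≈ 42.26°, λ = atan2(p_y, p_x) ≈ 134.01°.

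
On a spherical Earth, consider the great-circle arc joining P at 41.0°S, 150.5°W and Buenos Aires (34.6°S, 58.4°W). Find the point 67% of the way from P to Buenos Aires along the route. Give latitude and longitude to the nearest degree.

≈ 46°S, 85°W

Write both endpoints as unit vectors p₁, p₂ with components (cos φ cos λ, cos φ sin λ, sin φ).
The central angle between the endpoints is δ = arccos(p₁·p₂) ≈ 1.213 rad (69.5°).
Interpolate at f = 0.67 with slerp weights a = sin((1−f)δ)/sin δ ≈ 0.416, b = sin(fδ)/sin δ ≈ 0.775.
p = a·p₁ + b·p₂ ≈ (0.061, -0.698, -0.713); φ = arcsin(p_z) ≈ -45.50°, λ = atan2(p_y, p_x) ≈ -85.00°.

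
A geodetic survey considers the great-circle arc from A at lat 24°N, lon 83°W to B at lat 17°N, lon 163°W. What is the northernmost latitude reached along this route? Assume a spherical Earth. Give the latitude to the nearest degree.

≈ 27°N

The great circle lies in the plane with unit normal n̂ = (p₁ × p₂)/|p₁ × p₂|.
Here n̂_z ≈ -0.894; the vertex latitude is φ_max = arccos|n̂_z| ≈ 26.7°.
Check via Clairaut: cos φ_max = |cos φ₁| · sin C = cos(24.0°)·sin(78.0°) ≈ 0.894, again giving ≈ 26.7°.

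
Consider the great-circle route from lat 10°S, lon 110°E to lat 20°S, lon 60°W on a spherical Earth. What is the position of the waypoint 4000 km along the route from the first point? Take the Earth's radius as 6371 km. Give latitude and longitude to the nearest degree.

≈ lat 44°S, lon 95°E

Write both endpoints as unit vectors p₁, p₂ with components (cos φ cos λ, cos φ sin λ, sin φ).
The central angle between the endpoints is δ = arccos(p₁·p₂) ≈ 2.591 rad (148.4°). The total great-circle distance is δ·R ≈ 2.591 × 6371 ≈ 16504 km, so the target fraction is f = 4000/16504 ≈ 0.242.
Interpolate at f ≈ 0.242 with slerp weights a = sin((1−f)δ)/sin δ ≈ 1.765, b = sin(fδ)/sin δ ≈ 1.122.
p = a·p₁ + b·p₂ ≈ (-0.067, 0.720, -0.690); φ = arcsin(p_z) ≈ -43.65°, λ = atan2(p_y, p_x) ≈ 95.35°.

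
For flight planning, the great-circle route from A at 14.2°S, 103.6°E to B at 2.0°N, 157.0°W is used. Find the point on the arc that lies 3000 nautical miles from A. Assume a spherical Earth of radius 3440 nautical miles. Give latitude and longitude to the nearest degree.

≈ 9°S, 154°E

Write both endpoints as unit vectors p₁, p₂ with components (cos φ cos λ, cos φ sin λ, sin φ).
The central angle between the endpoints is δ = arccos(p₁·p₂) ≈ 1.738 rad (99.6°). The total great-circle distance is δ·R ≈ 1.738 × 3440 ≈ 5980 nmi, so the target fraction is f = 3000/5980 ≈ 0.502.
Interpolate at f ≈ 0.502 with slerp weights a = sin((1−f)δ)/sin δ ≈ 0.773, b = sin(fδ)/sin δ ≈ 0.777.
p = a·p₁ + b·p₂ ≈ (-0.891, 0.425, -0.162); φ = arcsin(p_z) ≈ -9.35°, λ = atan2(p_y, p_x) ≈ 154.49°.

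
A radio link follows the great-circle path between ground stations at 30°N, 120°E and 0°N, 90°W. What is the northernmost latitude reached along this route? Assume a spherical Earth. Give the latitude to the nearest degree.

≈ 49°N

The great circle lies in the plane with unit normal n̂ = (p₁ × p₂)/|p₁ × p₂|.
Here n̂_z ≈ +0.655; the vertex latitude is φ_max = arccos|n̂_z| ≈ 49.1°.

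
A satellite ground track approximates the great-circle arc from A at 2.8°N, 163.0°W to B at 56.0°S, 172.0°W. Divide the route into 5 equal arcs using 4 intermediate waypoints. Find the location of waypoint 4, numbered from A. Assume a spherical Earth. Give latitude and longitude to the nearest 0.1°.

≈ 44.3°S, 169.0°W

Convert each endpoint to a unit vector on the sphere (x = cos φ cos λ, y = cos φ sin λ, z = sin φ).
The central angle between the endpoints is δ = arccos(p₁·p₂) ≈ 1.034 rad (59.3°).
Interpolate at f = 4/5 with slerp weights a = sin((1−f)δ)/sin δ ≈ 0.239, b = sin(fδ)/sin δ ≈ 0.857.
p = a·p₁ + b·p₂ ≈ (-0.703, -0.136, -0.698); φ = arcsin(p_z) ≈ -44.30°, λ = atan2(p_y, p_x) ≈ -169.01°.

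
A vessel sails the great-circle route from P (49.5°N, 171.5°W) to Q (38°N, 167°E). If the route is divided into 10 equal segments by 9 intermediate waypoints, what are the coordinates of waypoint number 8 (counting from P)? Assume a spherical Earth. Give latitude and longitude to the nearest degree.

≈ (41°N, 171°E)

Write both endpoints as unit vectors p₁, p₂ with components (cos φ cos λ, cos φ sin λ, sin φ).
The central angle between the endpoints is δ = arccos(p₁·p₂) ≈ 0.335 rad (19.2°).
Interpolate at f = 8/10 with slerp weights a = sin((1−f)δ)/sin δ ≈ 0.204, b = sin(fδ)/sin δ ≈ 0.805.
p = a·p₁ + b·p₂ ≈ (-0.749, 0.123, 0.651); φ = arcsin(p_z) ≈ 40.60°, λ = atan2(p_y, p_x) ≈ 170.66°.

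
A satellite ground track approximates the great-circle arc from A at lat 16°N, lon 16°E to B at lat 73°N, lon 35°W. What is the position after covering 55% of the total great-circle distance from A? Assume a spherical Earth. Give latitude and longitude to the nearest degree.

Convert each endpoint to a unit vector on the sphere (x = cos φ cos λ, y = cos φ sin λ, z = sin φ).
The central angle between the endpoints is δ = arccos(p₁·p₂) ≈ 1.115 rad (63.9°).
Interpolate at f = 0.55 with slerp weights a = sin((1−f)δ)/sin δ ≈ 0.536, b = sin(fδ)/sin δ ≈ 0.641.
p = a·p₁ + b·p₂ ≈ (0.648, 0.034, 0.761); φ = arcsin(p_z) ≈ 49.51°, λ = atan2(p_y, p_x) ≈ 3.04°.

≈ lat 50°N, lon 3°E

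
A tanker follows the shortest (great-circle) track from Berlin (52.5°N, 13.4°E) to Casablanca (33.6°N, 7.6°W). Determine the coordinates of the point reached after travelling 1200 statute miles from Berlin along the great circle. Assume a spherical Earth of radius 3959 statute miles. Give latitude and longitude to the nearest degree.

Convert each endpoint to a unit vector on the sphere (x = cos φ cos λ, y = cos φ sin λ, z = sin φ).
The central angle between the endpoints is δ = arccos(p₁·p₂) ≈ 0.422 rad (24.2°). The total great-circle distance is δ·R ≈ 0.422 × 3959 ≈ 1669 mi, so the target fraction is f = 1200/1669 ≈ 0.719.
Interpolate at f ≈ 0.719 with slerp weights a = sin((1−f)δ)/sin δ ≈ 0.289, b = sin(fδ)/sin δ ≈ 0.729.
p = a·p₁ + b·p₂ ≈ (0.773, -0.040, 0.633); φ = arcsin(p_z) ≈ 39.26°, λ = atan2(p_y, p_x) ≈ -2.93°.

≈ 39°N, 3°W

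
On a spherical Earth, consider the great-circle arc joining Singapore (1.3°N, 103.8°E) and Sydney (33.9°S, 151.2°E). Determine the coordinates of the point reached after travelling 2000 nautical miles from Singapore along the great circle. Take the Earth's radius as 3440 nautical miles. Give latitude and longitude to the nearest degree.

Convert each endpoint to a unit vector on the sphere (x = cos φ cos λ, y = cos φ sin λ, z = sin φ).
The central angle between the endpoints is δ = arccos(p₁·p₂) ≈ 0.990 rad (56.7°). The total great-circle distance is δ·R ≈ 0.990 × 3440 ≈ 3404 nmi, so the target fraction is f = 2000/3404 ≈ 0.588.
Interpolate at f ≈ 0.588 with slerp weights a = sin((1−f)δ)/sin δ ≈ 0.475, b = sin(fδ)/sin δ ≈ 0.657.
p = a·p₁ + b·p₂ ≈ (-0.591, 0.724, -0.356); φ = arcsin(p_z) ≈ -20.84°, λ = atan2(p_y, p_x) ≈ 129.24°.

≈ 21°S, 129°E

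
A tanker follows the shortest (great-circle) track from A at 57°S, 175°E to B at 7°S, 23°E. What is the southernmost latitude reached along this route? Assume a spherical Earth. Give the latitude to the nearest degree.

≈ 74°S

The great circle lies in the plane with unit normal n̂ = (p₁ × p₂)/|p₁ × p₂|.
Here n̂_z ≈ -0.274; the vertex latitude is φ_max = arccos|n̂_z| ≈ 74.1°.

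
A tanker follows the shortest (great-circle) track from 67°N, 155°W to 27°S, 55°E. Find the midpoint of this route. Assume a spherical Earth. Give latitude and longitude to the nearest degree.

Write both endpoints as unit vectors p₁, p₂ with components (cos φ cos λ, cos φ sin λ, sin φ).
The central angle between the endpoints is δ = arccos(p₁·p₂) ≈ 2.374 rad (136.0°).
Interpolate at f = 1/2 with slerp weights a = sin((1−f)δ)/sin δ ≈ 1.335, b = sin(fδ)/sin δ ≈ 1.335.
p = a·p₁ + b·p₂ ≈ (0.209, 0.754, 0.623); φ = arcsin(p_z) ≈ 38.52°, λ = atan2(p_y, p_x) ≈ 74.47°.

≈ 39°N, 74°E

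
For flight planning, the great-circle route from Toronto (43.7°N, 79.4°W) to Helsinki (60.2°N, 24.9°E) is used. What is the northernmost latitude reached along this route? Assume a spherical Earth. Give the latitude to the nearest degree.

≈ 66°N

The great circle lies in the plane with unit normal n̂ = (p₁ × p₂)/|p₁ × p₂|.
Here n̂_z ≈ +0.405; the vertex latitude is φ_max = arccos|n̂_z| ≈ 66.1°.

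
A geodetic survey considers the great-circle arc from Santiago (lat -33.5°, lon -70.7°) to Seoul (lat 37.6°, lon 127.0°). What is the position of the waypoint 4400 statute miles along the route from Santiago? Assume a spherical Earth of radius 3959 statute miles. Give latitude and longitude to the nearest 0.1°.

The haversine formula gives a central angle δ ≈ 2.881 rad (165.1°) between the endpoints. The total great-circle distance is δ·R ≈ 2.881 × 3959 ≈ 11405 mi, so the target fraction is f = 4400/11405 ≈ 0.386.
Interpolate at f ≈ 0.386 with slerp weights a = sin((1−f)δ)/sin δ ≈ 3.801, b = sin(fδ)/sin δ ≈ 3.475.
p = a·p₁ + b·p₂ ≈ (-0.609, -0.793, 0.022); φ = arcsin(p_z) ≈ 1.29°, λ = atan2(p_y, p_x) ≈ -127.56°.

≈ lat 1.3°, lon -127.6°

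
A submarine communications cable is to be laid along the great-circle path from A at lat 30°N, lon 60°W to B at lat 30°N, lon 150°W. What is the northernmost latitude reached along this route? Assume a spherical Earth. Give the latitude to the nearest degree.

≈ 39°N

The great circle lies in the plane with unit normal n̂ = (p₁ × p₂)/|p₁ × p₂|.
Here n̂_z ≈ -0.775; the vertex latitude is φ_max = arccos|n̂_z| ≈ 39.2°.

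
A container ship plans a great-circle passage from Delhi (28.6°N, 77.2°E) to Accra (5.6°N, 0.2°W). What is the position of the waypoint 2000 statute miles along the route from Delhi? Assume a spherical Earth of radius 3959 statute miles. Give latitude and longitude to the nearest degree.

Write both endpoints as unit vectors p₁, p₂ with components (cos φ cos λ, cos φ sin λ, sin φ).
The central angle between the endpoints is δ = arccos(p₁·p₂) ≈ 1.331 rad (76.3°). The total great-circle distance is δ·R ≈ 1.331 × 3959 ≈ 5270 mi, so the target fraction is f = 2000/5270 ≈ 0.379.
Interpolate at f ≈ 0.379 with slerp weights a = sin((1−f)δ)/sin δ ≈ 0.757, b = sin(fδ)/sin δ ≈ 0.498.
p = a·p₁ + b·p₂ ≈ (0.643, 0.646, 0.411); φ = arcsin(p_z) ≈ 24.26°, λ = atan2(p_y, p_x) ≈ 45.14°.

≈ (24°N, 45°E)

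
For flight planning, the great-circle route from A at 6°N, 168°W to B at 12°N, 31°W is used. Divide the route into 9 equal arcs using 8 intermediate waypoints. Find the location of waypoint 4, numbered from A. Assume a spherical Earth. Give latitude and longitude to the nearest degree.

≈ 23°N, 109°W

Write both endpoints as unit vectors p₁, p₂ with components (cos φ cos λ, cos φ sin λ, sin φ).
The central angle between the endpoints is δ = arccos(p₁·p₂) ≈ 2.332 rad (133.6°).
Interpolate at f = 4/9 with slerp weights a = sin((1−f)δ)/sin δ ≈ 1.329, b = sin(fδ)/sin δ ≈ 1.189.
p = a·p₁ + b·p₂ ≈ (-0.296, -0.874, 0.386); φ = arcsin(p_z) ≈ 22.71°, λ = atan2(p_y, p_x) ≈ -108.74°.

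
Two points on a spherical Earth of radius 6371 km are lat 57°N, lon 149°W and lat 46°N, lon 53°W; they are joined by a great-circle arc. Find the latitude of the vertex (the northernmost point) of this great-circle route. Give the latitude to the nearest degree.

The great circle lies in the plane with unit normal n̂ = (p₁ × p₂)/|p₁ × p₂|.
Here n̂_z ≈ +0.456; the vertex latitude is φ_max = arccos|n̂_z| ≈ 62.9°.
Check via Clairaut: cos φ_max = |cos φ₁| · sin C = cos(57.0°)·sin(56.8°) ≈ 0.456, again giving ≈ 62.9°.

≈ 63°N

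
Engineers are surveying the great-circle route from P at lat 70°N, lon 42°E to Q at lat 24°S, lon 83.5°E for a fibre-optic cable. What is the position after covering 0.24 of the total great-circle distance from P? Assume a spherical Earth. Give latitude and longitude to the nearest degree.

Convert each endpoint to a unit vector on the sphere (x = cos φ cos λ, y = cos φ sin λ, z = sin φ).
The central angle between the endpoints is δ = arccos(p₁·p₂) ≈ 1.720 rad (98.5°).
Interpolate at f = 0.24 with slerp weights a = sin((1−f)δ)/sin δ ≈ 0.976, b = sin(fδ)/sin δ ≈ 0.406.
p = a·p₁ + b·p₂ ≈ (0.290, 0.592, 0.752); φ = arcsin(p_z) ≈ 48.79°, λ = atan2(p_y, p_x) ≈ 63.88°.

≈ lat 49°N, lon 64°E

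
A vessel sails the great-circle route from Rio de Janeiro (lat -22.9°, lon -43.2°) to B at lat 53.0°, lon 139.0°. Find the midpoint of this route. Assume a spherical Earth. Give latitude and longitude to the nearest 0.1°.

≈ lat 51.9°, lon -47.3°

From cos δ = sin φ₁ sin φ₂ + cos φ₁ cos φ₂ cos Δλ, the central angle is δ ≈ 2.615 rad (149.9°).
Interpolate at f = 1/2 with slerp weights a = sin((1−f)δ)/sin δ ≈ 1.923, b = sin(fδ)/sin δ ≈ 1.923.
p = a·p₁ + b·p₂ ≈ (0.418, -0.453, 0.787); φ = arcsin(p_z) ≈ 51.94°, λ = atan2(p_y, p_x) ≈ -47.33°.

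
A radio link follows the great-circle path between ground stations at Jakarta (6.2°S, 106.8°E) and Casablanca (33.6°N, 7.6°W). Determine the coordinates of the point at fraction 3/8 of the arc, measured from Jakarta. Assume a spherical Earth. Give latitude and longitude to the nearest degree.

Convert each endpoint to a unit vector on the sphere (x = cos φ cos λ, y = cos φ sin λ, z = sin φ).
The central angle between the endpoints is δ = arccos(p₁·p₂) ≈ 1.984 rad (113.7°).
Interpolate at f = 3/8 with slerp weights a = sin((1−f)δ)/sin δ ≈ 1.033, b = sin(fδ)/sin δ ≈ 0.740.
p = a·p₁ + b·p₂ ≈ (0.314, 0.902, 0.298); φ = arcsin(p_z) ≈ 17.32°, λ = atan2(p_y, p_x) ≈ 70.80°.

≈ (17°N, 71°E)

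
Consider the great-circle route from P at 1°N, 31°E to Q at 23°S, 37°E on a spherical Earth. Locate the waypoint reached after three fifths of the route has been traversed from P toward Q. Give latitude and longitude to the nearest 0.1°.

≈ 13.4°S, 34.5°E

Write both endpoints as unit vectors p₁, p₂ with components (cos φ cos λ, cos φ sin λ, sin φ).
The central angle between the endpoints is δ = arccos(p₁·p₂) ≈ 0.431 rad (24.7°).
Interpolate at f = 3/5 with slerp weights a = sin((1−f)δ)/sin δ ≈ 0.411, b = sin(fδ)/sin δ ≈ 0.612.
p = a·p₁ + b·p₂ ≈ (0.802, 0.551, -0.232); φ = arcsin(p_z) ≈ -13.42°, λ = atan2(p_y, p_x) ≈ 34.47°.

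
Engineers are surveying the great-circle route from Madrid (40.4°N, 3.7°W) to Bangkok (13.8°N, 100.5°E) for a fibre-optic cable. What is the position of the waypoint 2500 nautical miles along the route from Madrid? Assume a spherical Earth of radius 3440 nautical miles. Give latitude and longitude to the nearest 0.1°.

Convert each endpoint to a unit vector on the sphere (x = cos φ cos λ, y = cos φ sin λ, z = sin φ).
The central angle between the endpoints is δ = arccos(p₁·p₂) ≈ 1.598 rad (91.5°). The total great-circle distance is δ·R ≈ 1.598 × 3440 ≈ 5496 nmi, so the target fraction is f = 2500/5496 ≈ 0.455.
Interpolate at f ≈ 0.455 with slerp weights a = sin((1−f)δ)/sin δ ≈ 0.765, b = sin(fδ)/sin δ ≈ 0.665.
p = a·p₁ + b·p₂ ≈ (0.464, 0.597, 0.654); φ = arcsin(p_z) ≈ 40.88°, λ = atan2(p_y, p_x) ≈ 52.16°.

≈ (40.9°N, 52.2°E)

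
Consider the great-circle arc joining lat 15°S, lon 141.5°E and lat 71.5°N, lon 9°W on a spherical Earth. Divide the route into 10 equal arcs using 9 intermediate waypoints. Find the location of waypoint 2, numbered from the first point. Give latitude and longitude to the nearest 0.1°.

≈ lat 8.8°N, lon 137.2°E

Write both endpoints as unit vectors p₁, p₂ with components (cos φ cos λ, cos φ sin λ, sin φ).
The central angle between the endpoints is δ = arccos(p₁·p₂) ≈ 2.109 rad (120.8°).
Interpolate at f = 2/10 with slerp weights a = sin((1−f)δ)/sin δ ≈ 1.156, b = sin(fδ)/sin δ ≈ 0.477.
p = a·p₁ + b·p₂ ≈ (-0.725, 0.672, 0.153); φ = arcsin(p_z) ≈ 8.78°, λ = atan2(p_y, p_x) ≈ 137.18°.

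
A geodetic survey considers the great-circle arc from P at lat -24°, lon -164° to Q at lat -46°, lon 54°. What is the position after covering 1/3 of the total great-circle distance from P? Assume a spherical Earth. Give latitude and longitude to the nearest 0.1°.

Write both endpoints as unit vectors p₁, p₂ with components (cos φ cos λ, cos φ sin λ, sin φ).
The central angle between the endpoints is δ = arccos(p₁·p₂) ≈ 1.780 rad (102.0°).
Interpolate at f = 1/3 with slerp weights a = sin((1−f)δ)/sin δ ≈ 0.948, b = sin(fδ)/sin δ ≈ 0.572.
p = a·p₁ + b·p₂ ≈ (-0.599, 0.083, -0.797); φ = arcsin(p_z) ≈ -52.80°, λ = atan2(p_y, p_x) ≈ 172.15°.

≈ lat -52.8°, lon 172.2°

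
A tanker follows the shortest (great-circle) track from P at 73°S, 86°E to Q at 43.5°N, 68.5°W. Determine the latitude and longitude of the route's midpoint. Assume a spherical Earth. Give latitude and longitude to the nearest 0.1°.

≈ 29.3°S, 53.2°W

Write both endpoints as unit vectors p₁, p₂ with components (cos φ cos λ, cos φ sin λ, sin φ).
The central angle between the endpoints is δ = arccos(p₁·p₂) ≈ 2.586 rad (148.2°).
Interpolate at f = 1/2 with slerp weights a = sin((1−f)δ)/sin δ ≈ 1.824, b = sin(fδ)/sin δ ≈ 1.824.
p = a·p₁ + b·p₂ ≈ (0.522, -0.699, -0.489); φ = arcsin(p_z) ≈ -29.26°, λ = atan2(p_y, p_x) ≈ -53.24°.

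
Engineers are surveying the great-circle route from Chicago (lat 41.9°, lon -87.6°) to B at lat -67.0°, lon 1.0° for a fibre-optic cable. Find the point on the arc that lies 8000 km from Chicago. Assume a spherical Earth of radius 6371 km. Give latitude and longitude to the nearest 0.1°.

≈ lat -24.2°, lon -56.8°

Write both endpoints as unit vectors p₁, p₂ with components (cos φ cos λ, cos φ sin λ, sin φ).
The central angle between the endpoints is δ = arccos(p₁·p₂) ≈ 2.224 rad (127.4°). The total great-circle distance is δ·R ≈ 2.224 × 6371 ≈ 14168 km, so the target fraction is f = 8000/14168 ≈ 0.565.
Interpolate at f ≈ 0.565 with slerp weights a = sin((1−f)δ)/sin δ ≈ 1.037, b = sin(fδ)/sin δ ≈ 1.197.
p = a·p₁ + b·p₂ ≈ (0.500, -0.763, -0.409); φ = arcsin(p_z) ≈ -24.15°, λ = atan2(p_y, p_x) ≈ -56.77°.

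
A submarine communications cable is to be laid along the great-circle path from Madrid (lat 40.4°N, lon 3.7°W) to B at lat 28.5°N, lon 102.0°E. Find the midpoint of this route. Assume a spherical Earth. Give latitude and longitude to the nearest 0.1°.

≈ lat 48.5°N, lon 54.5°E

From cos δ = sin φ₁ sin φ₂ + cos φ₁ cos φ₂ cos Δλ, the central angle is δ ≈ 1.442 rad (82.6°).
Interpolate at f = 1/2 with slerp weights a = sin((1−f)δ)/sin δ ≈ 0.666, b = sin(fδ)/sin δ ≈ 0.666.
p = a·p₁ + b·p₂ ≈ (0.384, 0.540, 0.749); φ = arcsin(p_z) ≈ 48.52°, λ = atan2(p_y, p_x) ≈ 54.54°.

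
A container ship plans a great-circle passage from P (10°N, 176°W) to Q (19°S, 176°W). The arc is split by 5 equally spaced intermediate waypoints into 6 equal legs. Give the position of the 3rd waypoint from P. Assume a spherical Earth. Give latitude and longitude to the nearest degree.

≈ (5°S, 176°W)

Write both endpoints as unit vectors p₁, p₂ with components (cos φ cos λ, cos φ sin λ, sin φ).
The central angle between the endpoints is δ = arccos(p₁·p₂) ≈ 0.506 rad (29.0°).
Interpolate at f = 3/6 with slerp weights a = sin((1−f)δ)/sin δ ≈ 0.516, b = sin(fδ)/sin δ ≈ 0.516.
p = a·p₁ + b·p₂ ≈ (-0.994, -0.070, -0.078); φ = arcsin(p_z) ≈ -4.50°, λ = atan2(p_y, p_x) ≈ -176.00°.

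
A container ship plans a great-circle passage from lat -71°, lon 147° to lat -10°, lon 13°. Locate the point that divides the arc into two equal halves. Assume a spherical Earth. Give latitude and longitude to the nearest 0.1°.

Convert each endpoint to a unit vector on the sphere (x = cos φ cos λ, y = cos φ sin λ, z = sin φ).
The central angle between the endpoints is δ = arccos(p₁·p₂) ≈ 1.629 rad (93.4°).
Interpolate at f = 1/2 with slerp weights a = sin((1−f)δ)/sin δ ≈ 0.729, b = sin(fδ)/sin δ ≈ 0.729.
p = a·p₁ + b·p₂ ≈ (0.500, 0.291, -0.816); φ = arcsin(p_z) ≈ -54.65°, λ = atan2(p_y, p_x) ≈ 30.16°.

≈ lat -54.6°, lon 30.2°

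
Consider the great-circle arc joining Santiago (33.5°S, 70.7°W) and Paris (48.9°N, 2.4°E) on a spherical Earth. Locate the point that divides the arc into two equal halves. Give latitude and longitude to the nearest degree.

Convert each endpoint to a unit vector on the sphere (x = cos φ cos λ, y = cos φ sin λ, z = sin φ).
The central angle between the endpoints is δ = arccos(p₁·p₂) ≈ 1.830 rad (104.9°).
Interpolate at f = 1/2 with slerp weights a = sin((1−f)δ)/sin δ ≈ 0.820, b = sin(fδ)/sin δ ≈ 0.820.
p = a·p₁ + b·p₂ ≈ (0.765, -0.623, 0.165); φ = arcsin(p_z) ≈ 9.52°, λ = atan2(p_y, p_x) ≈ -39.16°.

≈ (10°N, 39°W)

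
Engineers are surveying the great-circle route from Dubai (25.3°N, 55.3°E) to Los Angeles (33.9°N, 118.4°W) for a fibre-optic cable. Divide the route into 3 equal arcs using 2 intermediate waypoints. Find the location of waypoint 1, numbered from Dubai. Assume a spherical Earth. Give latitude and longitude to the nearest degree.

Write both endpoints as unit vectors p₁, p₂ with components (cos φ cos λ, cos φ sin λ, sin φ).
The central angle between the endpoints is δ = arccos(p₁·p₂) ≈ 2.103 rad (120.5°).
Interpolate at f = 1/3 with slerp weights a = sin((1−f)δ)/sin δ ≈ 1.144, b = sin(fδ)/sin δ ≈ 0.749.
p = a·p₁ + b·p₂ ≈ (0.293, 0.304, 0.906); φ = arcsin(p_z) ≈ 65.02°, λ = atan2(p_y, p_x) ≈ 46.01°.

≈ 65°N, 46°E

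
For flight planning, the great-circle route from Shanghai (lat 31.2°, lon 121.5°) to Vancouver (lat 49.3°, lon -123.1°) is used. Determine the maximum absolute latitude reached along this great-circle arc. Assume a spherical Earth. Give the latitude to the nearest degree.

The great circle lies in the plane with unit normal n̂ = (p₁ × p₂)/|p₁ × p₂|.
Here n̂_z ≈ +0.510; the vertex latitude is φ_max = arccos|n̂_z| ≈ 59.3°.

≈ 59°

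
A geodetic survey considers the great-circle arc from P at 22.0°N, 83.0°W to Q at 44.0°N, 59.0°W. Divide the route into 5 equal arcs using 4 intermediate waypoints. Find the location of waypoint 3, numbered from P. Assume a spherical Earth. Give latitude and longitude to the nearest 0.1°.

Convert each endpoint to a unit vector on the sphere (x = cos φ cos λ, y = cos φ sin λ, z = sin φ).
The central angle between the endpoints is δ = arccos(p₁·p₂) ≈ 0.517 rad (29.6°).
Interpolate at f = 3/5 with slerp weights a = sin((1−f)δ)/sin δ ≈ 0.415, b = sin(fδ)/sin δ ≈ 0.618.
p = a·p₁ + b·p₂ ≈ (0.276, -0.763, 0.585); φ = arcsin(p_z) ≈ 35.77°, λ = atan2(p_y, p_x) ≈ -70.13°.

≈ 35.8°N, 70.1°W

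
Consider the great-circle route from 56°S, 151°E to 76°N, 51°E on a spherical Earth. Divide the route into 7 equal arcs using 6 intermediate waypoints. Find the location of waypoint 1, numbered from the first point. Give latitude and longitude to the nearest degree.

≈ 36°S, 140°E

The haversine formula gives a central angle δ ≈ 2.546 rad (145.9°) between the endpoints.
Interpolate at f = 1/7 with slerp weights a = sin((1−f)δ)/sin δ ≈ 1.460, b = sin(fδ)/sin δ ≈ 0.634.
p = a·p₁ + b·p₂ ≈ (-0.617, 0.515, -0.595); φ = arcsin(p_z) ≈ -36.49°, λ = atan2(p_y, p_x) ≈ 140.17°.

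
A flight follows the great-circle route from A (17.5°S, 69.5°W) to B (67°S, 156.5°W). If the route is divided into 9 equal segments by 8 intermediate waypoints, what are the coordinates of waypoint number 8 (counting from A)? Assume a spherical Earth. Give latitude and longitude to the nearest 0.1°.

Convert each endpoint to a unit vector on the sphere (x = cos φ cos λ, y = cos φ sin λ, z = sin φ).
The central angle between the endpoints is δ = arccos(p₁·p₂) ≈ 1.270 rad (72.8°).
Interpolate at f = 8/9 with slerp weights a = sin((1−f)δ)/sin δ ≈ 0.147, b = sin(fδ)/sin δ ≈ 0.946.
p = a·p₁ + b·p₂ ≈ (-0.290, -0.279, -0.915); φ = arcsin(p_z) ≈ -66.27°, λ = atan2(p_y, p_x) ≈ -136.10°.

≈ (66.3°S, 136.1°W)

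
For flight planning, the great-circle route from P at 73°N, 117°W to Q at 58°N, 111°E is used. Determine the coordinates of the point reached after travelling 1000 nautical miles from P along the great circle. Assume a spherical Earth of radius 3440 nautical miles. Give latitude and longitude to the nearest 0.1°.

Convert each endpoint to a unit vector on the sphere (x = cos φ cos λ, y = cos φ sin λ, z = sin φ).
The central angle between the endpoints is δ = arccos(p₁·p₂) ≈ 0.785 rad (45.0°). The total great-circle distance is δ·R ≈ 0.785 × 3440 ≈ 2701 nmi, so the target fraction is f = 1000/2701 ≈ 0.370.
Interpolate at f ≈ 0.370 with slerp weights a = sin((1−f)δ)/sin δ ≈ 0.671, b = sin(fδ)/sin δ ≈ 0.405.
p = a·p₁ + b·p₂ ≈ (-0.166, 0.026, 0.986); φ = arcsin(p_z) ≈ 80.32°, λ = atan2(p_y, p_x) ≈ 171.19°.

≈ 80.3°N, 171.2°E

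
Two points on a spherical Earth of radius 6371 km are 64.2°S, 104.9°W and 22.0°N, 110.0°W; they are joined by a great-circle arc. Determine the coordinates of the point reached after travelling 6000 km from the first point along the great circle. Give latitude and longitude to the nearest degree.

≈ 10°S, 109°W

Write both endpoints as unit vectors p₁, p₂ with components (cos φ cos λ, cos φ sin λ, sin φ).
The central angle between the endpoints is δ = arccos(p₁·p₂) ≈ 1.506 rad (86.3°). The total great-circle distance is δ·R ≈ 1.506 × 6371 ≈ 9595 km, so the target fraction is f = 6000/9595 ≈ 0.625.
Interpolate at f ≈ 0.625 with slerp weights a = sin((1−f)δ)/sin δ ≈ 0.536, b = sin(fδ)/sin δ ≈ 0.810.
p = a·p₁ + b·p₂ ≈ (-0.317, -0.931, -0.179); φ = arcsin(p_z) ≈ -10.31°, λ = atan2(p_y, p_x) ≈ -108.79°.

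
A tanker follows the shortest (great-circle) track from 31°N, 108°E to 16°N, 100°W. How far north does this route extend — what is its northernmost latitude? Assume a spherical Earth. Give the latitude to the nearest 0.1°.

≈ 61.5°N

The great circle lies in the plane with unit normal n̂ = (p₁ × p₂)/|p₁ × p₂|.
Here n̂_z ≈ +0.477; the vertex latitude is φ_max = arccos|n̂_z| ≈ 61.5°.
Check via Clairaut: cos φ_max = |cos φ₁| · sin C = cos(31.0°)·sin(33.8°) ≈ 0.477, again giving ≈ 61.5°.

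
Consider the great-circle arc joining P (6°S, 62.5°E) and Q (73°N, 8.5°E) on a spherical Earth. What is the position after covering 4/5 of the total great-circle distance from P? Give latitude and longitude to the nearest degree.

Convert each endpoint to a unit vector on the sphere (x = cos φ cos λ, y = cos φ sin λ, z = sin φ).
The central angle between the endpoints is δ = arccos(p₁·p₂) ≈ 1.500 rad (85.9°).
Interpolate at f = 4/5 with slerp weights a = sin((1−f)δ)/sin δ ≈ 0.296, b = sin(fδ)/sin δ ≈ 0.934.
p = a·p₁ + b·p₂ ≈ (0.406, 0.302, 0.863); φ = arcsin(p_z) ≈ 59.60°, λ = atan2(p_y, p_x) ≈ 36.60°.

≈ (60°N, 37°E)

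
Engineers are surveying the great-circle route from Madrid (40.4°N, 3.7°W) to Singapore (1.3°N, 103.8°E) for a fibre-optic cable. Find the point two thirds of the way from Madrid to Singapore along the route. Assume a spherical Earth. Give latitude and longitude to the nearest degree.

≈ 23°N, 77°E

The haversine formula gives a central angle δ ≈ 1.787 rad (102.4°) between the endpoints.
Interpolate at f = 2/3 with slerp weights a = sin((1−f)δ)/sin δ ≈ 0.574, b = sin(fδ)/sin δ ≈ 0.951.
p = a·p₁ + b·p₂ ≈ (0.210, 0.895, 0.394); φ = arcsin(p_z) ≈ 23.19°, λ = atan2(p_y, p_x) ≈ 76.81°.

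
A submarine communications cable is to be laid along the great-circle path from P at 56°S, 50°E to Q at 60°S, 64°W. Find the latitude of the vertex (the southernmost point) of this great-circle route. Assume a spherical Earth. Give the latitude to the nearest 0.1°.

The great circle lies in the plane with unit normal n̂ = (p₁ × p₂)/|p₁ × p₂|.
Here n̂_z ≈ -0.321; the vertex latitude is φ_max = arccos|n̂_z| ≈ 71.3°.

≈ 71.3°S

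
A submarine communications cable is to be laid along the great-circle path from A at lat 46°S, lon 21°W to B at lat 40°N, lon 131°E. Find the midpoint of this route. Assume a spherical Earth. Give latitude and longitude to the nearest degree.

≈ lat 12°S, lon 66°E

The haversine formula gives a central angle δ ≈ 2.771 rad (158.8°) between the endpoints.
Interpolate at f = 1/2 with slerp weights a = sin((1−f)δ)/sin δ ≈ 2.716, b = sin(fδ)/sin δ ≈ 2.716.
p = a·p₁ + b·p₂ ≈ (0.396, 0.894, -0.208); φ = arcsin(p_z) ≈ -12.00°, λ = atan2(p_y, p_x) ≈ 66.09°.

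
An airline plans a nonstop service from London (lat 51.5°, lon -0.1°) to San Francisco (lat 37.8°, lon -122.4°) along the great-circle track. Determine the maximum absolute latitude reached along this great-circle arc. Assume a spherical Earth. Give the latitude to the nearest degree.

≈ 65°

The great circle lies in the plane with unit normal n̂ = (p₁ × p₂)/|p₁ × p₂|.
Here n̂_z ≈ -0.426; the vertex latitude is φ_max = arccos|n̂_z| ≈ 64.8°.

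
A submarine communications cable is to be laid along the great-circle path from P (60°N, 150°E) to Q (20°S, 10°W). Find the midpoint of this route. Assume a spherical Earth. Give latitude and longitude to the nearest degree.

≈ (46°N, 10°E)

Convert each endpoint to a unit vector on the sphere (x = cos φ cos λ, y = cos φ sin λ, z = sin φ).
The central angle between the endpoints is δ = arccos(p₁·p₂) ≈ 2.400 rad (137.5°).
Interpolate at f = 1/2 with slerp weights a = sin((1−f)δ)/sin δ ≈ 1.381, b = sin(fδ)/sin δ ≈ 1.381.
p = a·p₁ + b·p₂ ≈ (0.680, 0.120, 0.723); φ = arcsin(p_z) ≈ 46.34°, λ = atan2(p_y, p_x) ≈ 10.00°.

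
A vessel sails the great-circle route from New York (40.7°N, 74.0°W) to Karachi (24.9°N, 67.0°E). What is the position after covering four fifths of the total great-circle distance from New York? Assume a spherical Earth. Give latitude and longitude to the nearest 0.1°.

Convert each endpoint to a unit vector on the sphere (x = cos φ cos λ, y = cos φ sin λ, z = sin φ).
The central angle between the endpoints is δ = arccos(p₁·p₂) ≈ 1.834 rad (105.1°).
Interpolate at f = 4/5 with slerp weights a = sin((1−f)δ)/sin δ ≈ 0.371, b = sin(fδ)/sin δ ≈ 1.030.
p = a·p₁ + b·p₂ ≈ (0.443, 0.589, 0.676); φ = arcsin(p_z) ≈ 42.52°, λ = atan2(p_y, p_x) ≈ 53.09°.

≈ 42.5°N, 53.1°E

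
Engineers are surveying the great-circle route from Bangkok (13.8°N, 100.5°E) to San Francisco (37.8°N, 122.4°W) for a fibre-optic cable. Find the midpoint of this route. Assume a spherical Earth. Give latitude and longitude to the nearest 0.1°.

Write both endpoints as unit vectors p₁, p₂ with components (cos φ cos λ, cos φ sin λ, sin φ).
The central angle between the endpoints is δ = arccos(p₁·p₂) ≈ 2.000 rad (114.6°).
Interpolate at f = 1/2 with slerp weights a = sin((1−f)δ)/sin δ ≈ 0.925, b = sin(fδ)/sin δ ≈ 0.925.
p = a·p₁ + b·p₂ ≈ (-0.555, 0.266, 0.788); φ = arcsin(p_z) ≈ 51.98°, λ = atan2(p_y, p_x) ≈ 154.39°.

≈ 52.0°N, 154.4°E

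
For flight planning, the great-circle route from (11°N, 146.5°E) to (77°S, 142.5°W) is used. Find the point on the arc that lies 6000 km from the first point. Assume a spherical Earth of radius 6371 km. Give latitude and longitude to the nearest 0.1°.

Write both endpoints as unit vectors p₁, p₂ with components (cos φ cos λ, cos φ sin λ, sin φ).
The central angle between the endpoints is δ = arccos(p₁·p₂) ≈ 1.685 rad (96.5°). The total great-circle distance is δ·R ≈ 1.685 × 6371 ≈ 10736 km, so the target fraction is f = 6000/10736 ≈ 0.559.
Interpolate at f ≈ 0.559 with slerp weights a = sin((1−f)δ)/sin δ ≈ 0.681, b = sin(fδ)/sin δ ≈ 0.814.
p = a·p₁ + b·p₂ ≈ (-0.703, 0.258, -0.663); φ = arcsin(p_z) ≈ -41.53°, λ = atan2(p_y, p_x) ≈ 159.87°.

≈ (41.5°S, 159.9°E)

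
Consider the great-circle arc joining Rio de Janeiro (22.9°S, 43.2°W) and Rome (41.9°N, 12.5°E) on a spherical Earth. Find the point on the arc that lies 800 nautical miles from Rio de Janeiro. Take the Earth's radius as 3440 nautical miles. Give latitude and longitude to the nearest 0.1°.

≈ 12.2°S, 34.8°W

From cos δ = sin φ₁ sin φ₂ + cos φ₁ cos φ₂ cos Δλ, the central angle is δ ≈ 1.444 rad (82.7°). The total great-circle distance is δ·R ≈ 1.444 × 3440 ≈ 4967 nmi, so the target fraction is f = 800/4967 ≈ 0.161.
Interpolate at f ≈ 0.161 with slerp weights a = sin((1−f)δ)/sin δ ≈ 0.944, b = sin(fδ)/sin δ ≈ 0.232.
p = a·p₁ + b·p₂ ≈ (0.803, -0.558, -0.212); φ = arcsin(p_z) ≈ -12.24°, λ = atan2(p_y, p_x) ≈ -34.79°.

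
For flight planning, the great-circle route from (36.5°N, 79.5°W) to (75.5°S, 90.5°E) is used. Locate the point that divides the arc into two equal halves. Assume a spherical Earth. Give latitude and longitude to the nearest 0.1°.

Write both endpoints as unit vectors p₁, p₂ with components (cos φ cos λ, cos φ sin λ, sin φ).
The central angle between the endpoints is δ = arccos(p₁·p₂) ≈ 2.456 rad (140.7°).
Interpolate at f = 1/2 with slerp weights a = sin((1−f)δ)/sin δ ≈ 1.488, b = sin(fδ)/sin δ ≈ 1.488.
p = a·p₁ + b·p₂ ≈ (0.215, -0.803, -0.555); φ = arcsin(p_z) ≈ -33.74°, λ = atan2(p_y, p_x) ≈ -75.04°.

≈ (33.7°S, 75.0°W)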